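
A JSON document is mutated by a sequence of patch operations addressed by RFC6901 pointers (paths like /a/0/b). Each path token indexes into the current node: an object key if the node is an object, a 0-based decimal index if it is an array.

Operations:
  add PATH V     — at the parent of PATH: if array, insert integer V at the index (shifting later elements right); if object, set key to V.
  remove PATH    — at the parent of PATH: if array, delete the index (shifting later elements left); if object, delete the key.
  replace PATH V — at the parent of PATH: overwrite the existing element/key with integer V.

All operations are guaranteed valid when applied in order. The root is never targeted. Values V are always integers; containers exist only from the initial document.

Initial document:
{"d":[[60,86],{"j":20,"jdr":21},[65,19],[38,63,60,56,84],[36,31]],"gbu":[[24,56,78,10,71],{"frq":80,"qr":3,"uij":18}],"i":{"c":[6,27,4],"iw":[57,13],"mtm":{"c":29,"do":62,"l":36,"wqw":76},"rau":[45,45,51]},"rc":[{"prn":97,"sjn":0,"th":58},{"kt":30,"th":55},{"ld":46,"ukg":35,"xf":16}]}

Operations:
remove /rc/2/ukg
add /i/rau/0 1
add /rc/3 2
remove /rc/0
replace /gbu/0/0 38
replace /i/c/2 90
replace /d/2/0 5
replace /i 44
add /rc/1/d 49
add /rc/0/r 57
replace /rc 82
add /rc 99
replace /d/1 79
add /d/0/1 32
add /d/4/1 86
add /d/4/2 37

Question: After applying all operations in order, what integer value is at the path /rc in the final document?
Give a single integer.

Answer: 99

Derivation:
After op 1 (remove /rc/2/ukg): {"d":[[60,86],{"j":20,"jdr":21},[65,19],[38,63,60,56,84],[36,31]],"gbu":[[24,56,78,10,71],{"frq":80,"qr":3,"uij":18}],"i":{"c":[6,27,4],"iw":[57,13],"mtm":{"c":29,"do":62,"l":36,"wqw":76},"rau":[45,45,51]},"rc":[{"prn":97,"sjn":0,"th":58},{"kt":30,"th":55},{"ld":46,"xf":16}]}
After op 2 (add /i/rau/0 1): {"d":[[60,86],{"j":20,"jdr":21},[65,19],[38,63,60,56,84],[36,31]],"gbu":[[24,56,78,10,71],{"frq":80,"qr":3,"uij":18}],"i":{"c":[6,27,4],"iw":[57,13],"mtm":{"c":29,"do":62,"l":36,"wqw":76},"rau":[1,45,45,51]},"rc":[{"prn":97,"sjn":0,"th":58},{"kt":30,"th":55},{"ld":46,"xf":16}]}
After op 3 (add /rc/3 2): {"d":[[60,86],{"j":20,"jdr":21},[65,19],[38,63,60,56,84],[36,31]],"gbu":[[24,56,78,10,71],{"frq":80,"qr":3,"uij":18}],"i":{"c":[6,27,4],"iw":[57,13],"mtm":{"c":29,"do":62,"l":36,"wqw":76},"rau":[1,45,45,51]},"rc":[{"prn":97,"sjn":0,"th":58},{"kt":30,"th":55},{"ld":46,"xf":16},2]}
After op 4 (remove /rc/0): {"d":[[60,86],{"j":20,"jdr":21},[65,19],[38,63,60,56,84],[36,31]],"gbu":[[24,56,78,10,71],{"frq":80,"qr":3,"uij":18}],"i":{"c":[6,27,4],"iw":[57,13],"mtm":{"c":29,"do":62,"l":36,"wqw":76},"rau":[1,45,45,51]},"rc":[{"kt":30,"th":55},{"ld":46,"xf":16},2]}
After op 5 (replace /gbu/0/0 38): {"d":[[60,86],{"j":20,"jdr":21},[65,19],[38,63,60,56,84],[36,31]],"gbu":[[38,56,78,10,71],{"frq":80,"qr":3,"uij":18}],"i":{"c":[6,27,4],"iw":[57,13],"mtm":{"c":29,"do":62,"l":36,"wqw":76},"rau":[1,45,45,51]},"rc":[{"kt":30,"th":55},{"ld":46,"xf":16},2]}
After op 6 (replace /i/c/2 90): {"d":[[60,86],{"j":20,"jdr":21},[65,19],[38,63,60,56,84],[36,31]],"gbu":[[38,56,78,10,71],{"frq":80,"qr":3,"uij":18}],"i":{"c":[6,27,90],"iw":[57,13],"mtm":{"c":29,"do":62,"l":36,"wqw":76},"rau":[1,45,45,51]},"rc":[{"kt":30,"th":55},{"ld":46,"xf":16},2]}
After op 7 (replace /d/2/0 5): {"d":[[60,86],{"j":20,"jdr":21},[5,19],[38,63,60,56,84],[36,31]],"gbu":[[38,56,78,10,71],{"frq":80,"qr":3,"uij":18}],"i":{"c":[6,27,90],"iw":[57,13],"mtm":{"c":29,"do":62,"l":36,"wqw":76},"rau":[1,45,45,51]},"rc":[{"kt":30,"th":55},{"ld":46,"xf":16},2]}
After op 8 (replace /i 44): {"d":[[60,86],{"j":20,"jdr":21},[5,19],[38,63,60,56,84],[36,31]],"gbu":[[38,56,78,10,71],{"frq":80,"qr":3,"uij":18}],"i":44,"rc":[{"kt":30,"th":55},{"ld":46,"xf":16},2]}
After op 9 (add /rc/1/d 49): {"d":[[60,86],{"j":20,"jdr":21},[5,19],[38,63,60,56,84],[36,31]],"gbu":[[38,56,78,10,71],{"frq":80,"qr":3,"uij":18}],"i":44,"rc":[{"kt":30,"th":55},{"d":49,"ld":46,"xf":16},2]}
After op 10 (add /rc/0/r 57): {"d":[[60,86],{"j":20,"jdr":21},[5,19],[38,63,60,56,84],[36,31]],"gbu":[[38,56,78,10,71],{"frq":80,"qr":3,"uij":18}],"i":44,"rc":[{"kt":30,"r":57,"th":55},{"d":49,"ld":46,"xf":16},2]}
After op 11 (replace /rc 82): {"d":[[60,86],{"j":20,"jdr":21},[5,19],[38,63,60,56,84],[36,31]],"gbu":[[38,56,78,10,71],{"frq":80,"qr":3,"uij":18}],"i":44,"rc":82}
After op 12 (add /rc 99): {"d":[[60,86],{"j":20,"jdr":21},[5,19],[38,63,60,56,84],[36,31]],"gbu":[[38,56,78,10,71],{"frq":80,"qr":3,"uij":18}],"i":44,"rc":99}
After op 13 (replace /d/1 79): {"d":[[60,86],79,[5,19],[38,63,60,56,84],[36,31]],"gbu":[[38,56,78,10,71],{"frq":80,"qr":3,"uij":18}],"i":44,"rc":99}
After op 14 (add /d/0/1 32): {"d":[[60,32,86],79,[5,19],[38,63,60,56,84],[36,31]],"gbu":[[38,56,78,10,71],{"frq":80,"qr":3,"uij":18}],"i":44,"rc":99}
After op 15 (add /d/4/1 86): {"d":[[60,32,86],79,[5,19],[38,63,60,56,84],[36,86,31]],"gbu":[[38,56,78,10,71],{"frq":80,"qr":3,"uij":18}],"i":44,"rc":99}
After op 16 (add /d/4/2 37): {"d":[[60,32,86],79,[5,19],[38,63,60,56,84],[36,86,37,31]],"gbu":[[38,56,78,10,71],{"frq":80,"qr":3,"uij":18}],"i":44,"rc":99}
Value at /rc: 99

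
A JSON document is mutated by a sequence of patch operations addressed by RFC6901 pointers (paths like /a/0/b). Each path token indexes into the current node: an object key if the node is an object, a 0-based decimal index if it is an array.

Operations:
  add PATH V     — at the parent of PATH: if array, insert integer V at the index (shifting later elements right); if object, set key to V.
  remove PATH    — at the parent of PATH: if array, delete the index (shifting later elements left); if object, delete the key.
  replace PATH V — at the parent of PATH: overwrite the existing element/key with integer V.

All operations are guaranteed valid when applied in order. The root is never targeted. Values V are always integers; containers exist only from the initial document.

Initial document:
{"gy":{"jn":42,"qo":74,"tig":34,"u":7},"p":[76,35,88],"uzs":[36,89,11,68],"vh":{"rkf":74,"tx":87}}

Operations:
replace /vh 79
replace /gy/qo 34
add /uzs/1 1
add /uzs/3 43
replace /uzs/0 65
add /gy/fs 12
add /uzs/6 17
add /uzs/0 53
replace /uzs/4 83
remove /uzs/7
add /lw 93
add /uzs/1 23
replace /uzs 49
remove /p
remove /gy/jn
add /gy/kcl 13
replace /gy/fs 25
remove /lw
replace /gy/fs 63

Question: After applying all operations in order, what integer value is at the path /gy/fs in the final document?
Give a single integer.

Answer: 63

Derivation:
After op 1 (replace /vh 79): {"gy":{"jn":42,"qo":74,"tig":34,"u":7},"p":[76,35,88],"uzs":[36,89,11,68],"vh":79}
After op 2 (replace /gy/qo 34): {"gy":{"jn":42,"qo":34,"tig":34,"u":7},"p":[76,35,88],"uzs":[36,89,11,68],"vh":79}
After op 3 (add /uzs/1 1): {"gy":{"jn":42,"qo":34,"tig":34,"u":7},"p":[76,35,88],"uzs":[36,1,89,11,68],"vh":79}
After op 4 (add /uzs/3 43): {"gy":{"jn":42,"qo":34,"tig":34,"u":7},"p":[76,35,88],"uzs":[36,1,89,43,11,68],"vh":79}
After op 5 (replace /uzs/0 65): {"gy":{"jn":42,"qo":34,"tig":34,"u":7},"p":[76,35,88],"uzs":[65,1,89,43,11,68],"vh":79}
After op 6 (add /gy/fs 12): {"gy":{"fs":12,"jn":42,"qo":34,"tig":34,"u":7},"p":[76,35,88],"uzs":[65,1,89,43,11,68],"vh":79}
After op 7 (add /uzs/6 17): {"gy":{"fs":12,"jn":42,"qo":34,"tig":34,"u":7},"p":[76,35,88],"uzs":[65,1,89,43,11,68,17],"vh":79}
After op 8 (add /uzs/0 53): {"gy":{"fs":12,"jn":42,"qo":34,"tig":34,"u":7},"p":[76,35,88],"uzs":[53,65,1,89,43,11,68,17],"vh":79}
After op 9 (replace /uzs/4 83): {"gy":{"fs":12,"jn":42,"qo":34,"tig":34,"u":7},"p":[76,35,88],"uzs":[53,65,1,89,83,11,68,17],"vh":79}
After op 10 (remove /uzs/7): {"gy":{"fs":12,"jn":42,"qo":34,"tig":34,"u":7},"p":[76,35,88],"uzs":[53,65,1,89,83,11,68],"vh":79}
After op 11 (add /lw 93): {"gy":{"fs":12,"jn":42,"qo":34,"tig":34,"u":7},"lw":93,"p":[76,35,88],"uzs":[53,65,1,89,83,11,68],"vh":79}
After op 12 (add /uzs/1 23): {"gy":{"fs":12,"jn":42,"qo":34,"tig":34,"u":7},"lw":93,"p":[76,35,88],"uzs":[53,23,65,1,89,83,11,68],"vh":79}
After op 13 (replace /uzs 49): {"gy":{"fs":12,"jn":42,"qo":34,"tig":34,"u":7},"lw":93,"p":[76,35,88],"uzs":49,"vh":79}
After op 14 (remove /p): {"gy":{"fs":12,"jn":42,"qo":34,"tig":34,"u":7},"lw":93,"uzs":49,"vh":79}
After op 15 (remove /gy/jn): {"gy":{"fs":12,"qo":34,"tig":34,"u":7},"lw":93,"uzs":49,"vh":79}
After op 16 (add /gy/kcl 13): {"gy":{"fs":12,"kcl":13,"qo":34,"tig":34,"u":7},"lw":93,"uzs":49,"vh":79}
After op 17 (replace /gy/fs 25): {"gy":{"fs":25,"kcl":13,"qo":34,"tig":34,"u":7},"lw":93,"uzs":49,"vh":79}
After op 18 (remove /lw): {"gy":{"fs":25,"kcl":13,"qo":34,"tig":34,"u":7},"uzs":49,"vh":79}
After op 19 (replace /gy/fs 63): {"gy":{"fs":63,"kcl":13,"qo":34,"tig":34,"u":7},"uzs":49,"vh":79}
Value at /gy/fs: 63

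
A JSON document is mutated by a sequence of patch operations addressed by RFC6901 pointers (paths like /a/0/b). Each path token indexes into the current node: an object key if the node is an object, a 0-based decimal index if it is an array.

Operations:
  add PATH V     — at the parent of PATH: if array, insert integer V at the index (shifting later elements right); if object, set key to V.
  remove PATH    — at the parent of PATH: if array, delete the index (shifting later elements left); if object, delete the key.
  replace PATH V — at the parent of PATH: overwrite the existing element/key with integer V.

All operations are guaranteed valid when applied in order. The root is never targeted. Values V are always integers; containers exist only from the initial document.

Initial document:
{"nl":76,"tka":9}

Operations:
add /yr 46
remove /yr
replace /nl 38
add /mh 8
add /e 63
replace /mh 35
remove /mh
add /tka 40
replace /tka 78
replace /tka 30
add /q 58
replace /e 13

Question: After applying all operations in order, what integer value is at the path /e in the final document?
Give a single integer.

Answer: 13

Derivation:
After op 1 (add /yr 46): {"nl":76,"tka":9,"yr":46}
After op 2 (remove /yr): {"nl":76,"tka":9}
After op 3 (replace /nl 38): {"nl":38,"tka":9}
After op 4 (add /mh 8): {"mh":8,"nl":38,"tka":9}
After op 5 (add /e 63): {"e":63,"mh":8,"nl":38,"tka":9}
After op 6 (replace /mh 35): {"e":63,"mh":35,"nl":38,"tka":9}
After op 7 (remove /mh): {"e":63,"nl":38,"tka":9}
After op 8 (add /tka 40): {"e":63,"nl":38,"tka":40}
After op 9 (replace /tka 78): {"e":63,"nl":38,"tka":78}
After op 10 (replace /tka 30): {"e":63,"nl":38,"tka":30}
After op 11 (add /q 58): {"e":63,"nl":38,"q":58,"tka":30}
After op 12 (replace /e 13): {"e":13,"nl":38,"q":58,"tka":30}
Value at /e: 13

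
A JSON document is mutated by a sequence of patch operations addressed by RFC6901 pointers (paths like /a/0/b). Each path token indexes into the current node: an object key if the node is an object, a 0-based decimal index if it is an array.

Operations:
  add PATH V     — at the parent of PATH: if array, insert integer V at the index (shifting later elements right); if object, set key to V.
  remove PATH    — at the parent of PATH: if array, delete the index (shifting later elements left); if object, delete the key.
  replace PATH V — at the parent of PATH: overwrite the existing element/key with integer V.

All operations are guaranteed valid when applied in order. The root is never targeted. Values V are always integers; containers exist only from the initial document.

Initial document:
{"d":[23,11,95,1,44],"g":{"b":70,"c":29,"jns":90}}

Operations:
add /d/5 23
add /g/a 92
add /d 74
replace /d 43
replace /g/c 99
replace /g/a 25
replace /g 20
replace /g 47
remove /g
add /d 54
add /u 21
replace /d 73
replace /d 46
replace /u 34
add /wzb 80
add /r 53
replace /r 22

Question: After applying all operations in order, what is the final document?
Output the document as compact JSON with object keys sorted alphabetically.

After op 1 (add /d/5 23): {"d":[23,11,95,1,44,23],"g":{"b":70,"c":29,"jns":90}}
After op 2 (add /g/a 92): {"d":[23,11,95,1,44,23],"g":{"a":92,"b":70,"c":29,"jns":90}}
After op 3 (add /d 74): {"d":74,"g":{"a":92,"b":70,"c":29,"jns":90}}
After op 4 (replace /d 43): {"d":43,"g":{"a":92,"b":70,"c":29,"jns":90}}
After op 5 (replace /g/c 99): {"d":43,"g":{"a":92,"b":70,"c":99,"jns":90}}
After op 6 (replace /g/a 25): {"d":43,"g":{"a":25,"b":70,"c":99,"jns":90}}
After op 7 (replace /g 20): {"d":43,"g":20}
After op 8 (replace /g 47): {"d":43,"g":47}
After op 9 (remove /g): {"d":43}
After op 10 (add /d 54): {"d":54}
After op 11 (add /u 21): {"d":54,"u":21}
After op 12 (replace /d 73): {"d":73,"u":21}
After op 13 (replace /d 46): {"d":46,"u":21}
After op 14 (replace /u 34): {"d":46,"u":34}
After op 15 (add /wzb 80): {"d":46,"u":34,"wzb":80}
After op 16 (add /r 53): {"d":46,"r":53,"u":34,"wzb":80}
After op 17 (replace /r 22): {"d":46,"r":22,"u":34,"wzb":80}

Answer: {"d":46,"r":22,"u":34,"wzb":80}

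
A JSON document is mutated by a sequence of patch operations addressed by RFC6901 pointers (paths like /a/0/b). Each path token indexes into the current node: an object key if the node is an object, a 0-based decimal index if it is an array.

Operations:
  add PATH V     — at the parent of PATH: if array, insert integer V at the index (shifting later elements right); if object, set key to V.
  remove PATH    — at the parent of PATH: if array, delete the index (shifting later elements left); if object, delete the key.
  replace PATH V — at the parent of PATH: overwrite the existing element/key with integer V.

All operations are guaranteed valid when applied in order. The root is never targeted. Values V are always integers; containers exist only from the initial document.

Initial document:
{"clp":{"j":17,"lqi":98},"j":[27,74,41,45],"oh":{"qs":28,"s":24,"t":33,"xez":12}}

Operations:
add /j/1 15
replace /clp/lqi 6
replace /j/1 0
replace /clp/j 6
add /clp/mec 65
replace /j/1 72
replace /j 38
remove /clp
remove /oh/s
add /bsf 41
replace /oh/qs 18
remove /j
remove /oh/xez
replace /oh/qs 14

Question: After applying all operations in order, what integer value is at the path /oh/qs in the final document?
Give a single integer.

After op 1 (add /j/1 15): {"clp":{"j":17,"lqi":98},"j":[27,15,74,41,45],"oh":{"qs":28,"s":24,"t":33,"xez":12}}
After op 2 (replace /clp/lqi 6): {"clp":{"j":17,"lqi":6},"j":[27,15,74,41,45],"oh":{"qs":28,"s":24,"t":33,"xez":12}}
After op 3 (replace /j/1 0): {"clp":{"j":17,"lqi":6},"j":[27,0,74,41,45],"oh":{"qs":28,"s":24,"t":33,"xez":12}}
After op 4 (replace /clp/j 6): {"clp":{"j":6,"lqi":6},"j":[27,0,74,41,45],"oh":{"qs":28,"s":24,"t":33,"xez":12}}
After op 5 (add /clp/mec 65): {"clp":{"j":6,"lqi":6,"mec":65},"j":[27,0,74,41,45],"oh":{"qs":28,"s":24,"t":33,"xez":12}}
After op 6 (replace /j/1 72): {"clp":{"j":6,"lqi":6,"mec":65},"j":[27,72,74,41,45],"oh":{"qs":28,"s":24,"t":33,"xez":12}}
After op 7 (replace /j 38): {"clp":{"j":6,"lqi":6,"mec":65},"j":38,"oh":{"qs":28,"s":24,"t":33,"xez":12}}
After op 8 (remove /clp): {"j":38,"oh":{"qs":28,"s":24,"t":33,"xez":12}}
After op 9 (remove /oh/s): {"j":38,"oh":{"qs":28,"t":33,"xez":12}}
After op 10 (add /bsf 41): {"bsf":41,"j":38,"oh":{"qs":28,"t":33,"xez":12}}
After op 11 (replace /oh/qs 18): {"bsf":41,"j":38,"oh":{"qs":18,"t":33,"xez":12}}
After op 12 (remove /j): {"bsf":41,"oh":{"qs":18,"t":33,"xez":12}}
After op 13 (remove /oh/xez): {"bsf":41,"oh":{"qs":18,"t":33}}
After op 14 (replace /oh/qs 14): {"bsf":41,"oh":{"qs":14,"t":33}}
Value at /oh/qs: 14

Answer: 14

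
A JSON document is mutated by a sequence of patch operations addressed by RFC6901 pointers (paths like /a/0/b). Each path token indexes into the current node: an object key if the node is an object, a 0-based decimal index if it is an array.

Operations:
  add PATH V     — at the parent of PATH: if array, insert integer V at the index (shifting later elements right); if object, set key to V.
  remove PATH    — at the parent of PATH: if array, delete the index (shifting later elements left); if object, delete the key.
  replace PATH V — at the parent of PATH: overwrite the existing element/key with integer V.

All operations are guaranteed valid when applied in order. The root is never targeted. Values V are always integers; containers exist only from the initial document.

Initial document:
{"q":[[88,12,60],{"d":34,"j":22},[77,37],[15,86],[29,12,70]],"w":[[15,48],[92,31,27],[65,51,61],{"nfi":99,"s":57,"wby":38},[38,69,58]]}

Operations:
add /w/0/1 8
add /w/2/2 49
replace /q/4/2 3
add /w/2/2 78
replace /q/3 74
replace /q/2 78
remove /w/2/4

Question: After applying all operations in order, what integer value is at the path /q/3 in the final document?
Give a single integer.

Answer: 74

Derivation:
After op 1 (add /w/0/1 8): {"q":[[88,12,60],{"d":34,"j":22},[77,37],[15,86],[29,12,70]],"w":[[15,8,48],[92,31,27],[65,51,61],{"nfi":99,"s":57,"wby":38},[38,69,58]]}
After op 2 (add /w/2/2 49): {"q":[[88,12,60],{"d":34,"j":22},[77,37],[15,86],[29,12,70]],"w":[[15,8,48],[92,31,27],[65,51,49,61],{"nfi":99,"s":57,"wby":38},[38,69,58]]}
After op 3 (replace /q/4/2 3): {"q":[[88,12,60],{"d":34,"j":22},[77,37],[15,86],[29,12,3]],"w":[[15,8,48],[92,31,27],[65,51,49,61],{"nfi":99,"s":57,"wby":38},[38,69,58]]}
After op 4 (add /w/2/2 78): {"q":[[88,12,60],{"d":34,"j":22},[77,37],[15,86],[29,12,3]],"w":[[15,8,48],[92,31,27],[65,51,78,49,61],{"nfi":99,"s":57,"wby":38},[38,69,58]]}
After op 5 (replace /q/3 74): {"q":[[88,12,60],{"d":34,"j":22},[77,37],74,[29,12,3]],"w":[[15,8,48],[92,31,27],[65,51,78,49,61],{"nfi":99,"s":57,"wby":38},[38,69,58]]}
After op 6 (replace /q/2 78): {"q":[[88,12,60],{"d":34,"j":22},78,74,[29,12,3]],"w":[[15,8,48],[92,31,27],[65,51,78,49,61],{"nfi":99,"s":57,"wby":38},[38,69,58]]}
After op 7 (remove /w/2/4): {"q":[[88,12,60],{"d":34,"j":22},78,74,[29,12,3]],"w":[[15,8,48],[92,31,27],[65,51,78,49],{"nfi":99,"s":57,"wby":38},[38,69,58]]}
Value at /q/3: 74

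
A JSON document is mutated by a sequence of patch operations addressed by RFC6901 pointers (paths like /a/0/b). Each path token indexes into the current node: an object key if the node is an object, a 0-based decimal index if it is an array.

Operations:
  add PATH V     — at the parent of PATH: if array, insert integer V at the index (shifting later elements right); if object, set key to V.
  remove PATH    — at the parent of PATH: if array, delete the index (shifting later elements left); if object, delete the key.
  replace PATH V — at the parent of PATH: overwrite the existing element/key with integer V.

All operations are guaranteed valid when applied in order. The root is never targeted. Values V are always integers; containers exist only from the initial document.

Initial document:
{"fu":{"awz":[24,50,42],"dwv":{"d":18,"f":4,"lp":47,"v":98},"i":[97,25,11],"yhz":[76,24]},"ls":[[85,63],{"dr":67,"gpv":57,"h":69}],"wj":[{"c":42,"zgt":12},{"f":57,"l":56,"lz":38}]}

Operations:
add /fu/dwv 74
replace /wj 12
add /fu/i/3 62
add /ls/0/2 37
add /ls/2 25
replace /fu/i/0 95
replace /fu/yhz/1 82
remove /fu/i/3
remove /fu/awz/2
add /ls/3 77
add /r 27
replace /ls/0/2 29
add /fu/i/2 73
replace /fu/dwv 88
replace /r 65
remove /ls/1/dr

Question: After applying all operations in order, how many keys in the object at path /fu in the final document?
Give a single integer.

Answer: 4

Derivation:
After op 1 (add /fu/dwv 74): {"fu":{"awz":[24,50,42],"dwv":74,"i":[97,25,11],"yhz":[76,24]},"ls":[[85,63],{"dr":67,"gpv":57,"h":69}],"wj":[{"c":42,"zgt":12},{"f":57,"l":56,"lz":38}]}
After op 2 (replace /wj 12): {"fu":{"awz":[24,50,42],"dwv":74,"i":[97,25,11],"yhz":[76,24]},"ls":[[85,63],{"dr":67,"gpv":57,"h":69}],"wj":12}
After op 3 (add /fu/i/3 62): {"fu":{"awz":[24,50,42],"dwv":74,"i":[97,25,11,62],"yhz":[76,24]},"ls":[[85,63],{"dr":67,"gpv":57,"h":69}],"wj":12}
After op 4 (add /ls/0/2 37): {"fu":{"awz":[24,50,42],"dwv":74,"i":[97,25,11,62],"yhz":[76,24]},"ls":[[85,63,37],{"dr":67,"gpv":57,"h":69}],"wj":12}
After op 5 (add /ls/2 25): {"fu":{"awz":[24,50,42],"dwv":74,"i":[97,25,11,62],"yhz":[76,24]},"ls":[[85,63,37],{"dr":67,"gpv":57,"h":69},25],"wj":12}
After op 6 (replace /fu/i/0 95): {"fu":{"awz":[24,50,42],"dwv":74,"i":[95,25,11,62],"yhz":[76,24]},"ls":[[85,63,37],{"dr":67,"gpv":57,"h":69},25],"wj":12}
After op 7 (replace /fu/yhz/1 82): {"fu":{"awz":[24,50,42],"dwv":74,"i":[95,25,11,62],"yhz":[76,82]},"ls":[[85,63,37],{"dr":67,"gpv":57,"h":69},25],"wj":12}
After op 8 (remove /fu/i/3): {"fu":{"awz":[24,50,42],"dwv":74,"i":[95,25,11],"yhz":[76,82]},"ls":[[85,63,37],{"dr":67,"gpv":57,"h":69},25],"wj":12}
After op 9 (remove /fu/awz/2): {"fu":{"awz":[24,50],"dwv":74,"i":[95,25,11],"yhz":[76,82]},"ls":[[85,63,37],{"dr":67,"gpv":57,"h":69},25],"wj":12}
After op 10 (add /ls/3 77): {"fu":{"awz":[24,50],"dwv":74,"i":[95,25,11],"yhz":[76,82]},"ls":[[85,63,37],{"dr":67,"gpv":57,"h":69},25,77],"wj":12}
After op 11 (add /r 27): {"fu":{"awz":[24,50],"dwv":74,"i":[95,25,11],"yhz":[76,82]},"ls":[[85,63,37],{"dr":67,"gpv":57,"h":69},25,77],"r":27,"wj":12}
After op 12 (replace /ls/0/2 29): {"fu":{"awz":[24,50],"dwv":74,"i":[95,25,11],"yhz":[76,82]},"ls":[[85,63,29],{"dr":67,"gpv":57,"h":69},25,77],"r":27,"wj":12}
After op 13 (add /fu/i/2 73): {"fu":{"awz":[24,50],"dwv":74,"i":[95,25,73,11],"yhz":[76,82]},"ls":[[85,63,29],{"dr":67,"gpv":57,"h":69},25,77],"r":27,"wj":12}
After op 14 (replace /fu/dwv 88): {"fu":{"awz":[24,50],"dwv":88,"i":[95,25,73,11],"yhz":[76,82]},"ls":[[85,63,29],{"dr":67,"gpv":57,"h":69},25,77],"r":27,"wj":12}
After op 15 (replace /r 65): {"fu":{"awz":[24,50],"dwv":88,"i":[95,25,73,11],"yhz":[76,82]},"ls":[[85,63,29],{"dr":67,"gpv":57,"h":69},25,77],"r":65,"wj":12}
After op 16 (remove /ls/1/dr): {"fu":{"awz":[24,50],"dwv":88,"i":[95,25,73,11],"yhz":[76,82]},"ls":[[85,63,29],{"gpv":57,"h":69},25,77],"r":65,"wj":12}
Size at path /fu: 4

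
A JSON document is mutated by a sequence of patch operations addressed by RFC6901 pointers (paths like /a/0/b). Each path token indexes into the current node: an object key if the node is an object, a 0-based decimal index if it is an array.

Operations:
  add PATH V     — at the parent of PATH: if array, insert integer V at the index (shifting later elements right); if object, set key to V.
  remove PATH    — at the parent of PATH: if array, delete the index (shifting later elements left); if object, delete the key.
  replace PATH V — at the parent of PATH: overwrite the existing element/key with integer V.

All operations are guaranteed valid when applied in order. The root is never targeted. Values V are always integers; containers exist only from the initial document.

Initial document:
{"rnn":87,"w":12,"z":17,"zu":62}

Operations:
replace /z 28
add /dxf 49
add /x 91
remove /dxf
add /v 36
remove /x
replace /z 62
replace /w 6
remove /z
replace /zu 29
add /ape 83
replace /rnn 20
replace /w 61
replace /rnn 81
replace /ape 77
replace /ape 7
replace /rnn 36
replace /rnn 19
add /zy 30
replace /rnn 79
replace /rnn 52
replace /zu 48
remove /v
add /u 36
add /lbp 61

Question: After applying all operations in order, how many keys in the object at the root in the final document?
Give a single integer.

Answer: 7

Derivation:
After op 1 (replace /z 28): {"rnn":87,"w":12,"z":28,"zu":62}
After op 2 (add /dxf 49): {"dxf":49,"rnn":87,"w":12,"z":28,"zu":62}
After op 3 (add /x 91): {"dxf":49,"rnn":87,"w":12,"x":91,"z":28,"zu":62}
After op 4 (remove /dxf): {"rnn":87,"w":12,"x":91,"z":28,"zu":62}
After op 5 (add /v 36): {"rnn":87,"v":36,"w":12,"x":91,"z":28,"zu":62}
After op 6 (remove /x): {"rnn":87,"v":36,"w":12,"z":28,"zu":62}
After op 7 (replace /z 62): {"rnn":87,"v":36,"w":12,"z":62,"zu":62}
After op 8 (replace /w 6): {"rnn":87,"v":36,"w":6,"z":62,"zu":62}
After op 9 (remove /z): {"rnn":87,"v":36,"w":6,"zu":62}
After op 10 (replace /zu 29): {"rnn":87,"v":36,"w":6,"zu":29}
After op 11 (add /ape 83): {"ape":83,"rnn":87,"v":36,"w":6,"zu":29}
After op 12 (replace /rnn 20): {"ape":83,"rnn":20,"v":36,"w":6,"zu":29}
After op 13 (replace /w 61): {"ape":83,"rnn":20,"v":36,"w":61,"zu":29}
After op 14 (replace /rnn 81): {"ape":83,"rnn":81,"v":36,"w":61,"zu":29}
After op 15 (replace /ape 77): {"ape":77,"rnn":81,"v":36,"w":61,"zu":29}
After op 16 (replace /ape 7): {"ape":7,"rnn":81,"v":36,"w":61,"zu":29}
After op 17 (replace /rnn 36): {"ape":7,"rnn":36,"v":36,"w":61,"zu":29}
After op 18 (replace /rnn 19): {"ape":7,"rnn":19,"v":36,"w":61,"zu":29}
After op 19 (add /zy 30): {"ape":7,"rnn":19,"v":36,"w":61,"zu":29,"zy":30}
After op 20 (replace /rnn 79): {"ape":7,"rnn":79,"v":36,"w":61,"zu":29,"zy":30}
After op 21 (replace /rnn 52): {"ape":7,"rnn":52,"v":36,"w":61,"zu":29,"zy":30}
After op 22 (replace /zu 48): {"ape":7,"rnn":52,"v":36,"w":61,"zu":48,"zy":30}
After op 23 (remove /v): {"ape":7,"rnn":52,"w":61,"zu":48,"zy":30}
After op 24 (add /u 36): {"ape":7,"rnn":52,"u":36,"w":61,"zu":48,"zy":30}
After op 25 (add /lbp 61): {"ape":7,"lbp":61,"rnn":52,"u":36,"w":61,"zu":48,"zy":30}
Size at the root: 7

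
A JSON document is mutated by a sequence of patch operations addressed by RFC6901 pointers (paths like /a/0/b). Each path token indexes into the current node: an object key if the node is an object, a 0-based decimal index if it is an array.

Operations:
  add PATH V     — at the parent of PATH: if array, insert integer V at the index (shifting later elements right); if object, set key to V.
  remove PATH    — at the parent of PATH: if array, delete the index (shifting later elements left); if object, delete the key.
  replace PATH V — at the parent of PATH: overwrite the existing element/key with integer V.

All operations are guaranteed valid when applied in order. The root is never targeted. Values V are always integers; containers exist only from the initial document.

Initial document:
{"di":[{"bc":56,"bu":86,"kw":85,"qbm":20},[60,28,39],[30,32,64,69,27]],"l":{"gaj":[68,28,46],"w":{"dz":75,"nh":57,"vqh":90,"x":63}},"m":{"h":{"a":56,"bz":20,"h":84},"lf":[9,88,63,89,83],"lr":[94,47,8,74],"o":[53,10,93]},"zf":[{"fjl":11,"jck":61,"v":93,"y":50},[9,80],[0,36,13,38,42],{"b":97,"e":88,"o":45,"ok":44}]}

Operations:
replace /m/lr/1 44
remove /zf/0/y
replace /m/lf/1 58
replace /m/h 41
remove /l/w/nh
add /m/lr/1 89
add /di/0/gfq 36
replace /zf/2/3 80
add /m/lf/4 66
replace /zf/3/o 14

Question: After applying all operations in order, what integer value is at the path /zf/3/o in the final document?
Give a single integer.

Answer: 14

Derivation:
After op 1 (replace /m/lr/1 44): {"di":[{"bc":56,"bu":86,"kw":85,"qbm":20},[60,28,39],[30,32,64,69,27]],"l":{"gaj":[68,28,46],"w":{"dz":75,"nh":57,"vqh":90,"x":63}},"m":{"h":{"a":56,"bz":20,"h":84},"lf":[9,88,63,89,83],"lr":[94,44,8,74],"o":[53,10,93]},"zf":[{"fjl":11,"jck":61,"v":93,"y":50},[9,80],[0,36,13,38,42],{"b":97,"e":88,"o":45,"ok":44}]}
After op 2 (remove /zf/0/y): {"di":[{"bc":56,"bu":86,"kw":85,"qbm":20},[60,28,39],[30,32,64,69,27]],"l":{"gaj":[68,28,46],"w":{"dz":75,"nh":57,"vqh":90,"x":63}},"m":{"h":{"a":56,"bz":20,"h":84},"lf":[9,88,63,89,83],"lr":[94,44,8,74],"o":[53,10,93]},"zf":[{"fjl":11,"jck":61,"v":93},[9,80],[0,36,13,38,42],{"b":97,"e":88,"o":45,"ok":44}]}
After op 3 (replace /m/lf/1 58): {"di":[{"bc":56,"bu":86,"kw":85,"qbm":20},[60,28,39],[30,32,64,69,27]],"l":{"gaj":[68,28,46],"w":{"dz":75,"nh":57,"vqh":90,"x":63}},"m":{"h":{"a":56,"bz":20,"h":84},"lf":[9,58,63,89,83],"lr":[94,44,8,74],"o":[53,10,93]},"zf":[{"fjl":11,"jck":61,"v":93},[9,80],[0,36,13,38,42],{"b":97,"e":88,"o":45,"ok":44}]}
After op 4 (replace /m/h 41): {"di":[{"bc":56,"bu":86,"kw":85,"qbm":20},[60,28,39],[30,32,64,69,27]],"l":{"gaj":[68,28,46],"w":{"dz":75,"nh":57,"vqh":90,"x":63}},"m":{"h":41,"lf":[9,58,63,89,83],"lr":[94,44,8,74],"o":[53,10,93]},"zf":[{"fjl":11,"jck":61,"v":93},[9,80],[0,36,13,38,42],{"b":97,"e":88,"o":45,"ok":44}]}
After op 5 (remove /l/w/nh): {"di":[{"bc":56,"bu":86,"kw":85,"qbm":20},[60,28,39],[30,32,64,69,27]],"l":{"gaj":[68,28,46],"w":{"dz":75,"vqh":90,"x":63}},"m":{"h":41,"lf":[9,58,63,89,83],"lr":[94,44,8,74],"o":[53,10,93]},"zf":[{"fjl":11,"jck":61,"v":93},[9,80],[0,36,13,38,42],{"b":97,"e":88,"o":45,"ok":44}]}
After op 6 (add /m/lr/1 89): {"di":[{"bc":56,"bu":86,"kw":85,"qbm":20},[60,28,39],[30,32,64,69,27]],"l":{"gaj":[68,28,46],"w":{"dz":75,"vqh":90,"x":63}},"m":{"h":41,"lf":[9,58,63,89,83],"lr":[94,89,44,8,74],"o":[53,10,93]},"zf":[{"fjl":11,"jck":61,"v":93},[9,80],[0,36,13,38,42],{"b":97,"e":88,"o":45,"ok":44}]}
After op 7 (add /di/0/gfq 36): {"di":[{"bc":56,"bu":86,"gfq":36,"kw":85,"qbm":20},[60,28,39],[30,32,64,69,27]],"l":{"gaj":[68,28,46],"w":{"dz":75,"vqh":90,"x":63}},"m":{"h":41,"lf":[9,58,63,89,83],"lr":[94,89,44,8,74],"o":[53,10,93]},"zf":[{"fjl":11,"jck":61,"v":93},[9,80],[0,36,13,38,42],{"b":97,"e":88,"o":45,"ok":44}]}
After op 8 (replace /zf/2/3 80): {"di":[{"bc":56,"bu":86,"gfq":36,"kw":85,"qbm":20},[60,28,39],[30,32,64,69,27]],"l":{"gaj":[68,28,46],"w":{"dz":75,"vqh":90,"x":63}},"m":{"h":41,"lf":[9,58,63,89,83],"lr":[94,89,44,8,74],"o":[53,10,93]},"zf":[{"fjl":11,"jck":61,"v":93},[9,80],[0,36,13,80,42],{"b":97,"e":88,"o":45,"ok":44}]}
After op 9 (add /m/lf/4 66): {"di":[{"bc":56,"bu":86,"gfq":36,"kw":85,"qbm":20},[60,28,39],[30,32,64,69,27]],"l":{"gaj":[68,28,46],"w":{"dz":75,"vqh":90,"x":63}},"m":{"h":41,"lf":[9,58,63,89,66,83],"lr":[94,89,44,8,74],"o":[53,10,93]},"zf":[{"fjl":11,"jck":61,"v":93},[9,80],[0,36,13,80,42],{"b":97,"e":88,"o":45,"ok":44}]}
After op 10 (replace /zf/3/o 14): {"di":[{"bc":56,"bu":86,"gfq":36,"kw":85,"qbm":20},[60,28,39],[30,32,64,69,27]],"l":{"gaj":[68,28,46],"w":{"dz":75,"vqh":90,"x":63}},"m":{"h":41,"lf":[9,58,63,89,66,83],"lr":[94,89,44,8,74],"o":[53,10,93]},"zf":[{"fjl":11,"jck":61,"v":93},[9,80],[0,36,13,80,42],{"b":97,"e":88,"o":14,"ok":44}]}
Value at /zf/3/o: 14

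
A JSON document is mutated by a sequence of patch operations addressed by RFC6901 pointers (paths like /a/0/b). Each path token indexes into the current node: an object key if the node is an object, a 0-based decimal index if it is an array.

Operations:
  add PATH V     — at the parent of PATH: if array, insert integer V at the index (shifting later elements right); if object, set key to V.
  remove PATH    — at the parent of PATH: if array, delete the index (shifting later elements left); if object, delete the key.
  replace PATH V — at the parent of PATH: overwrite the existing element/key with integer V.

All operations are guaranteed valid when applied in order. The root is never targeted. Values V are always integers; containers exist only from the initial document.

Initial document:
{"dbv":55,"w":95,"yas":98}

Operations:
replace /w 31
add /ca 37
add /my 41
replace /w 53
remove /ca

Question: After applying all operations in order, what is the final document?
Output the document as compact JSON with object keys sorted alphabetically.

After op 1 (replace /w 31): {"dbv":55,"w":31,"yas":98}
After op 2 (add /ca 37): {"ca":37,"dbv":55,"w":31,"yas":98}
After op 3 (add /my 41): {"ca":37,"dbv":55,"my":41,"w":31,"yas":98}
After op 4 (replace /w 53): {"ca":37,"dbv":55,"my":41,"w":53,"yas":98}
After op 5 (remove /ca): {"dbv":55,"my":41,"w":53,"yas":98}

Answer: {"dbv":55,"my":41,"w":53,"yas":98}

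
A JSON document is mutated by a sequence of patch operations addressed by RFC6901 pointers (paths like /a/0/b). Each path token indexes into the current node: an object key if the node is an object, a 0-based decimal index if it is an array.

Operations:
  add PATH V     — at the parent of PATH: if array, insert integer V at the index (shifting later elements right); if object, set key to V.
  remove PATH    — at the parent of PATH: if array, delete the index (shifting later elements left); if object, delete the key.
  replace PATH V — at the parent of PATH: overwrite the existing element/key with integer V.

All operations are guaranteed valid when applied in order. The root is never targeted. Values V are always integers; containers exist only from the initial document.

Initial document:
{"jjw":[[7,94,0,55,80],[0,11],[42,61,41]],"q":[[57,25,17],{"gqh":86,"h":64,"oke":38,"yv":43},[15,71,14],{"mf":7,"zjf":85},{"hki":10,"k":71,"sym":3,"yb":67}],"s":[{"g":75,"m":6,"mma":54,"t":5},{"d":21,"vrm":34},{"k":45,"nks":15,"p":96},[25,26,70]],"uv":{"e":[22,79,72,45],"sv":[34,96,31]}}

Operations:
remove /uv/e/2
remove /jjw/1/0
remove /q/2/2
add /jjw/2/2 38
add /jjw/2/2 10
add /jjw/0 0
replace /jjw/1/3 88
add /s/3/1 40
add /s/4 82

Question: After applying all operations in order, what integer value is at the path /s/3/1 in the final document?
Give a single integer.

After op 1 (remove /uv/e/2): {"jjw":[[7,94,0,55,80],[0,11],[42,61,41]],"q":[[57,25,17],{"gqh":86,"h":64,"oke":38,"yv":43},[15,71,14],{"mf":7,"zjf":85},{"hki":10,"k":71,"sym":3,"yb":67}],"s":[{"g":75,"m":6,"mma":54,"t":5},{"d":21,"vrm":34},{"k":45,"nks":15,"p":96},[25,26,70]],"uv":{"e":[22,79,45],"sv":[34,96,31]}}
After op 2 (remove /jjw/1/0): {"jjw":[[7,94,0,55,80],[11],[42,61,41]],"q":[[57,25,17],{"gqh":86,"h":64,"oke":38,"yv":43},[15,71,14],{"mf":7,"zjf":85},{"hki":10,"k":71,"sym":3,"yb":67}],"s":[{"g":75,"m":6,"mma":54,"t":5},{"d":21,"vrm":34},{"k":45,"nks":15,"p":96},[25,26,70]],"uv":{"e":[22,79,45],"sv":[34,96,31]}}
After op 3 (remove /q/2/2): {"jjw":[[7,94,0,55,80],[11],[42,61,41]],"q":[[57,25,17],{"gqh":86,"h":64,"oke":38,"yv":43},[15,71],{"mf":7,"zjf":85},{"hki":10,"k":71,"sym":3,"yb":67}],"s":[{"g":75,"m":6,"mma":54,"t":5},{"d":21,"vrm":34},{"k":45,"nks":15,"p":96},[25,26,70]],"uv":{"e":[22,79,45],"sv":[34,96,31]}}
After op 4 (add /jjw/2/2 38): {"jjw":[[7,94,0,55,80],[11],[42,61,38,41]],"q":[[57,25,17],{"gqh":86,"h":64,"oke":38,"yv":43},[15,71],{"mf":7,"zjf":85},{"hki":10,"k":71,"sym":3,"yb":67}],"s":[{"g":75,"m":6,"mma":54,"t":5},{"d":21,"vrm":34},{"k":45,"nks":15,"p":96},[25,26,70]],"uv":{"e":[22,79,45],"sv":[34,96,31]}}
After op 5 (add /jjw/2/2 10): {"jjw":[[7,94,0,55,80],[11],[42,61,10,38,41]],"q":[[57,25,17],{"gqh":86,"h":64,"oke":38,"yv":43},[15,71],{"mf":7,"zjf":85},{"hki":10,"k":71,"sym":3,"yb":67}],"s":[{"g":75,"m":6,"mma":54,"t":5},{"d":21,"vrm":34},{"k":45,"nks":15,"p":96},[25,26,70]],"uv":{"e":[22,79,45],"sv":[34,96,31]}}
After op 6 (add /jjw/0 0): {"jjw":[0,[7,94,0,55,80],[11],[42,61,10,38,41]],"q":[[57,25,17],{"gqh":86,"h":64,"oke":38,"yv":43},[15,71],{"mf":7,"zjf":85},{"hki":10,"k":71,"sym":3,"yb":67}],"s":[{"g":75,"m":6,"mma":54,"t":5},{"d":21,"vrm":34},{"k":45,"nks":15,"p":96},[25,26,70]],"uv":{"e":[22,79,45],"sv":[34,96,31]}}
After op 7 (replace /jjw/1/3 88): {"jjw":[0,[7,94,0,88,80],[11],[42,61,10,38,41]],"q":[[57,25,17],{"gqh":86,"h":64,"oke":38,"yv":43},[15,71],{"mf":7,"zjf":85},{"hki":10,"k":71,"sym":3,"yb":67}],"s":[{"g":75,"m":6,"mma":54,"t":5},{"d":21,"vrm":34},{"k":45,"nks":15,"p":96},[25,26,70]],"uv":{"e":[22,79,45],"sv":[34,96,31]}}
After op 8 (add /s/3/1 40): {"jjw":[0,[7,94,0,88,80],[11],[42,61,10,38,41]],"q":[[57,25,17],{"gqh":86,"h":64,"oke":38,"yv":43},[15,71],{"mf":7,"zjf":85},{"hki":10,"k":71,"sym":3,"yb":67}],"s":[{"g":75,"m":6,"mma":54,"t":5},{"d":21,"vrm":34},{"k":45,"nks":15,"p":96},[25,40,26,70]],"uv":{"e":[22,79,45],"sv":[34,96,31]}}
After op 9 (add /s/4 82): {"jjw":[0,[7,94,0,88,80],[11],[42,61,10,38,41]],"q":[[57,25,17],{"gqh":86,"h":64,"oke":38,"yv":43},[15,71],{"mf":7,"zjf":85},{"hki":10,"k":71,"sym":3,"yb":67}],"s":[{"g":75,"m":6,"mma":54,"t":5},{"d":21,"vrm":34},{"k":45,"nks":15,"p":96},[25,40,26,70],82],"uv":{"e":[22,79,45],"sv":[34,96,31]}}
Value at /s/3/1: 40

Answer: 40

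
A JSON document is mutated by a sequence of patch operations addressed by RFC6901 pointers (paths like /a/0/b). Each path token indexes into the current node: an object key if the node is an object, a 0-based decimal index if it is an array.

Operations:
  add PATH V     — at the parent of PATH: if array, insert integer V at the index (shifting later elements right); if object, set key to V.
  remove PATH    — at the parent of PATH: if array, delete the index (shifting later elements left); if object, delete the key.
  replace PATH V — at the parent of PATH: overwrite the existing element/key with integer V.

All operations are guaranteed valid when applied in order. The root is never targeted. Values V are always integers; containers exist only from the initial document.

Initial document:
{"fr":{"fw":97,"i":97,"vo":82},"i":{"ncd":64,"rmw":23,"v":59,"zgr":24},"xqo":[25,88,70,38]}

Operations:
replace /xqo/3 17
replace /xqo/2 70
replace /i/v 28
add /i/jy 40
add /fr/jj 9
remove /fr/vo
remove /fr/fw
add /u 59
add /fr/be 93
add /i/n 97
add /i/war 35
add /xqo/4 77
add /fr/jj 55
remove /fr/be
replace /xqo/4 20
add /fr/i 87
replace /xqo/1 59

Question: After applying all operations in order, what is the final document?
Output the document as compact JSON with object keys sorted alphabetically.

After op 1 (replace /xqo/3 17): {"fr":{"fw":97,"i":97,"vo":82},"i":{"ncd":64,"rmw":23,"v":59,"zgr":24},"xqo":[25,88,70,17]}
After op 2 (replace /xqo/2 70): {"fr":{"fw":97,"i":97,"vo":82},"i":{"ncd":64,"rmw":23,"v":59,"zgr":24},"xqo":[25,88,70,17]}
After op 3 (replace /i/v 28): {"fr":{"fw":97,"i":97,"vo":82},"i":{"ncd":64,"rmw":23,"v":28,"zgr":24},"xqo":[25,88,70,17]}
After op 4 (add /i/jy 40): {"fr":{"fw":97,"i":97,"vo":82},"i":{"jy":40,"ncd":64,"rmw":23,"v":28,"zgr":24},"xqo":[25,88,70,17]}
After op 5 (add /fr/jj 9): {"fr":{"fw":97,"i":97,"jj":9,"vo":82},"i":{"jy":40,"ncd":64,"rmw":23,"v":28,"zgr":24},"xqo":[25,88,70,17]}
After op 6 (remove /fr/vo): {"fr":{"fw":97,"i":97,"jj":9},"i":{"jy":40,"ncd":64,"rmw":23,"v":28,"zgr":24},"xqo":[25,88,70,17]}
After op 7 (remove /fr/fw): {"fr":{"i":97,"jj":9},"i":{"jy":40,"ncd":64,"rmw":23,"v":28,"zgr":24},"xqo":[25,88,70,17]}
After op 8 (add /u 59): {"fr":{"i":97,"jj":9},"i":{"jy":40,"ncd":64,"rmw":23,"v":28,"zgr":24},"u":59,"xqo":[25,88,70,17]}
After op 9 (add /fr/be 93): {"fr":{"be":93,"i":97,"jj":9},"i":{"jy":40,"ncd":64,"rmw":23,"v":28,"zgr":24},"u":59,"xqo":[25,88,70,17]}
After op 10 (add /i/n 97): {"fr":{"be":93,"i":97,"jj":9},"i":{"jy":40,"n":97,"ncd":64,"rmw":23,"v":28,"zgr":24},"u":59,"xqo":[25,88,70,17]}
After op 11 (add /i/war 35): {"fr":{"be":93,"i":97,"jj":9},"i":{"jy":40,"n":97,"ncd":64,"rmw":23,"v":28,"war":35,"zgr":24},"u":59,"xqo":[25,88,70,17]}
After op 12 (add /xqo/4 77): {"fr":{"be":93,"i":97,"jj":9},"i":{"jy":40,"n":97,"ncd":64,"rmw":23,"v":28,"war":35,"zgr":24},"u":59,"xqo":[25,88,70,17,77]}
After op 13 (add /fr/jj 55): {"fr":{"be":93,"i":97,"jj":55},"i":{"jy":40,"n":97,"ncd":64,"rmw":23,"v":28,"war":35,"zgr":24},"u":59,"xqo":[25,88,70,17,77]}
After op 14 (remove /fr/be): {"fr":{"i":97,"jj":55},"i":{"jy":40,"n":97,"ncd":64,"rmw":23,"v":28,"war":35,"zgr":24},"u":59,"xqo":[25,88,70,17,77]}
After op 15 (replace /xqo/4 20): {"fr":{"i":97,"jj":55},"i":{"jy":40,"n":97,"ncd":64,"rmw":23,"v":28,"war":35,"zgr":24},"u":59,"xqo":[25,88,70,17,20]}
After op 16 (add /fr/i 87): {"fr":{"i":87,"jj":55},"i":{"jy":40,"n":97,"ncd":64,"rmw":23,"v":28,"war":35,"zgr":24},"u":59,"xqo":[25,88,70,17,20]}
After op 17 (replace /xqo/1 59): {"fr":{"i":87,"jj":55},"i":{"jy":40,"n":97,"ncd":64,"rmw":23,"v":28,"war":35,"zgr":24},"u":59,"xqo":[25,59,70,17,20]}

Answer: {"fr":{"i":87,"jj":55},"i":{"jy":40,"n":97,"ncd":64,"rmw":23,"v":28,"war":35,"zgr":24},"u":59,"xqo":[25,59,70,17,20]}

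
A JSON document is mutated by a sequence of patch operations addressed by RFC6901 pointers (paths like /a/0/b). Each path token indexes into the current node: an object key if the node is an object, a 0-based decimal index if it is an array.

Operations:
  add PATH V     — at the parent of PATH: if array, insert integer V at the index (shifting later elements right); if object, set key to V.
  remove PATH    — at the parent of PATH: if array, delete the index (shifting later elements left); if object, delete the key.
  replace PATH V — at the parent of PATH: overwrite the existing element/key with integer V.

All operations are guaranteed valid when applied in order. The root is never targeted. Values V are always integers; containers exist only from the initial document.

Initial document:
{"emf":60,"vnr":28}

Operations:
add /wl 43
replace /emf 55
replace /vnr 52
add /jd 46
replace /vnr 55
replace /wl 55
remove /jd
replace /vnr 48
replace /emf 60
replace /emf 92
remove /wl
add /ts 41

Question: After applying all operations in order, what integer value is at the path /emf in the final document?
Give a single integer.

After op 1 (add /wl 43): {"emf":60,"vnr":28,"wl":43}
After op 2 (replace /emf 55): {"emf":55,"vnr":28,"wl":43}
After op 3 (replace /vnr 52): {"emf":55,"vnr":52,"wl":43}
After op 4 (add /jd 46): {"emf":55,"jd":46,"vnr":52,"wl":43}
After op 5 (replace /vnr 55): {"emf":55,"jd":46,"vnr":55,"wl":43}
After op 6 (replace /wl 55): {"emf":55,"jd":46,"vnr":55,"wl":55}
After op 7 (remove /jd): {"emf":55,"vnr":55,"wl":55}
After op 8 (replace /vnr 48): {"emf":55,"vnr":48,"wl":55}
After op 9 (replace /emf 60): {"emf":60,"vnr":48,"wl":55}
After op 10 (replace /emf 92): {"emf":92,"vnr":48,"wl":55}
After op 11 (remove /wl): {"emf":92,"vnr":48}
After op 12 (add /ts 41): {"emf":92,"ts":41,"vnr":48}
Value at /emf: 92

Answer: 92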